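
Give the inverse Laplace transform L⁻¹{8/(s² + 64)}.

L⁻¹{8/(s² + 64)} = sin(8t)

Final answer: sin(8t)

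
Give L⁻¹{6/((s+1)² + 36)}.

Form: b/((s-a)² + b²) → e^(at)sin(bt). With a=-1, b=6

Final answer: e^(-t)·sin(6t)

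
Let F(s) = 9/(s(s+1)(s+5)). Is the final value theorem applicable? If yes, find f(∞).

Poles of sF(s) = 9/((s+1)(s+5)) are at s = -1 and s = -5, both in the left half-plane. Theorem applies. f(∞) = lim_{s→0} sF(s) = 9/(1·5) = 9/5

Final answer: 9/5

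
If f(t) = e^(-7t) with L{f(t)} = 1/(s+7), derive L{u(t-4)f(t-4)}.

Time shift theorem: L{u(t-a)f(t-a)} = e^(-as)F(s). Here a=4, F(s) = 1/(s+7), so L{u(t-4)f(t-4)} = e^(-4s)·1/(s+7)

Final answer: e^(-4s)·1/(s+7)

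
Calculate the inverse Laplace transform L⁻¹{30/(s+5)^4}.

L⁻¹{n!/(s-a)^(n+1)} = t^n·e^(at) with n=3, a=-5. So L⁻¹{6/(s+5)^4} = t^3·e^(-5t), and L⁻¹{30/(s+5)^4} = (30/6)·t^3·e^(-5t) = 5·t^3·e^(-5t)

Final answer: 5·t^3·e^(-5t)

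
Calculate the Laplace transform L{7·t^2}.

L{t^n} = n!/s^(n+1), so L{t^2} = 2/s^3. Then L{7·t^2} = 7·2/s^3 = 14/s^3

Final answer: 14/s^3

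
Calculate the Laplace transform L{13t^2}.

L{13t^2} = 13 · L{t^2} = 13 · 2/s^3 = 26/s^3

Final answer: 26/s^3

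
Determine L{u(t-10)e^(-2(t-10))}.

u(t-a)f(t-a) with f(t)=e^(-2t). L{e^(-2t)} = 1/(s+2). By time shift: e^(-10s)/(s+2)

Final answer: e^(-10s)/(s+2)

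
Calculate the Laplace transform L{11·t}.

L{t^n} = n!/s^(n+1), so L{t} = 1/s^2. Then L{11·t} = 11·1/s^2 = 11/s^2

Final answer: 11/s^2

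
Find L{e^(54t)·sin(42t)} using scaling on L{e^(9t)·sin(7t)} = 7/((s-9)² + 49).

Scaling with a=6: L{e^(54t)·sin(42t)} = (1/6) · 7/((s/6-9)² + 49). Simplifying: 42/((s-54)² + 1764)

Final answer: 42/((s-54)² + 1764)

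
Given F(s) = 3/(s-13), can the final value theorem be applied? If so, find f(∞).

sF(s) = 3s/(s-13) has a pole at s = 13 in the right half-plane. Theorem does NOT apply (unstable system; f(t) = 3·e^(13t) grows without bound).

Final answer: Not applicable (unstable)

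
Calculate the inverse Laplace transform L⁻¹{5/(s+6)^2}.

L⁻¹{n!/(s-a)^(n+1)} = t^n·e^(at) with n=1, a=-6. So L⁻¹{1/(s+6)^2} = t·e^(-6t), and L⁻¹{5/(s+6)^2} = (5/1)·t·e^(-6t) = 5·t·e^(-6t)

Final answer: 5·t·e^(-6t)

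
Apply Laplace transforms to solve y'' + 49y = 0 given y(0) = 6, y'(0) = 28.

L{y''} + 49L{y} = 0. s²Y - 6s - 28 + 49Y = 0. Y(s² + 49) = 6s + 28. Y = (6s + 28)/(s² + 49). Inverting: y(t) = 6cos(7t) + 4sin(7t)

Final answer: y(t) = 6cos(7t) + 4sin(7t)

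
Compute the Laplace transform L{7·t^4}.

L{t^n} = n!/s^(n+1), so L{t^4} = 24/s^5. Then L{7·t^4} = 7·24/s^5 = 168/s^5

Final answer: 168/s^5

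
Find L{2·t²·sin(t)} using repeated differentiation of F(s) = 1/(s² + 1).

F(s) = 1/(s² + 1). F'(s) = -2s/(s² + 1)². F''(s) = -2(1 - 3s²)/(s² + 1)³ = (6s² - 2)/(s² + 1)³. So L{t²·sin(t)} = (-1)² F''(s) = (6s² - 2)/(s² + 1)³. Then L{2·t²·sin(t)} = 2·(6s² - 2)/(s² + 1)³ = (12s² - 4)/(s² + 1)³

Final answer: (12s² - 4)/(s² + 1)³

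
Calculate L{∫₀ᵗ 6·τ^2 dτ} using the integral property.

L{∫₀ᵗ f(τ)dτ} = F(s)/s with f(t) = 6t^2. F(s) = 12/s^3, so L{∫₀ᵗ 6·τ^2 dτ} = (12/s^3)/s = 12/s^4. (Check: ∫₀ᵗ 6·τ^2 dτ = 6t^3/3.)

Final answer: 12/s^4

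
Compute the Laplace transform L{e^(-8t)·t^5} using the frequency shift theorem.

L{e^(at)·t^n} = n!/(s-a)^(n+1), so L{e^(-8t)·t^5} = 120/(s+8)^6

Final answer: 120/(s+8)^6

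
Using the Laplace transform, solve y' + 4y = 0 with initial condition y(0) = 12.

L{y'} + 4L{y} = 0. sY - 12 + 4Y = 0. Y(s+4) = 12. Y = 12/(s+4)

Final answer: y(t) = 12e^(-4t)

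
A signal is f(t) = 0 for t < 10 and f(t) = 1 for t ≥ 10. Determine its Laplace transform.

f(t) = u(t-10). L{u(t-10)} = e^(-10s)/s, so L{f(t)} = e^(-10s)/s

Final answer: e^(-10s)/s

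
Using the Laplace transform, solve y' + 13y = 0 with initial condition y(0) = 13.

L{y'} + 13L{y} = 0. sY - 13 + 13Y = 0. Y(s+13) = 13. Y = 13/(s+13)

Final answer: y(t) = 13e^(-13t)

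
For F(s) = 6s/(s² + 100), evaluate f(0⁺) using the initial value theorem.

f(0⁺) = lim_{s→∞} s·6s/(s² + 100) = lim_{s→∞} 6s²/(s² + 100) = 6

Final answer: 6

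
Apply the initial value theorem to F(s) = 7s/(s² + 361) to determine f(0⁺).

f(0⁺) = lim_{s→∞} s·7s/(s² + 361) = lim_{s→∞} 7s²/(s² + 361) = 7

Final answer: 7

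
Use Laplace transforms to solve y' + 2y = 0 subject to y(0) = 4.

L{y'} + 2L{y} = 0. sY - 4 + 2Y = 0. Y(s+2) = 4. Y = 4/(s+2)

Final answer: y(t) = 4e^(-2t)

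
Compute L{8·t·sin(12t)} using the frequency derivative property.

L{sin(12t)} = 12/(s² + 144). By L{t·f(t)} = -F'(s): -d/ds[12/(s² + 144)] = -(12)·(-2s)/(s² + 144)² = 24s/(s² + 144)². Then L{8·t·sin(12t)} = 8·24s/(s² + 144)² = 192s/(s² + 144)²

Final answer: 192s/(s² + 144)²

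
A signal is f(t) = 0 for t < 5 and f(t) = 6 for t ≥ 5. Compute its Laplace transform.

f(t) = 6·u(t-5). L{u(t-5)} = e^(-5s)/s, so L{f(t)} = 6·e^(-5s)/s

Final answer: 6·e^(-5s)/s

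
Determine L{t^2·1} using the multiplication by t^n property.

L{1} = 1/s. d^1/ds^1[1/s] = -1/s². d^2/ds^2[1/s] = 2/s^3. So L{t^2} = (-1)^{2}·2/s^3 = 2/s^3

Final answer: 2/s^3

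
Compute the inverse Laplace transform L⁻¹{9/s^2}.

L⁻¹{n!/s^(n+1)} = t^n with n=1. So L⁻¹{1/s^2} = t, and L⁻¹{9/s^2} = (9/1)·t = 9·t

Final answer: 9·t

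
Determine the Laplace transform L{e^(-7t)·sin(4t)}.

L{e^(at)·sin(ωt)} = ω/((s-a)² + ω²), so L{e^(-7t)·sin(4t)} = 4/((s+7)² + 16)

Final answer: 4/((s+7)² + 16)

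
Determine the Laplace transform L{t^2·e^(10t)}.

L{t^n·e^(at)} = n!/(s-a)^(n+1), so L{t^2·e^(10t)} = 2/(s-10)^3

Final answer: 2/(s-10)^3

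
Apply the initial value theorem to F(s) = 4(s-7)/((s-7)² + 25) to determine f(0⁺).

f(0⁺) = lim_{s→∞} sF(s) = lim_{s→∞} 4s(s-7)/((s-7)² + 25) = 4

Final answer: 4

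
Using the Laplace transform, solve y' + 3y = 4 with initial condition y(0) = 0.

sY + 3Y = 4/s. Y = 4/(s(s+3)). Partial fractions: Y = 4/3/s - 4/3/(s+3)

Final answer: y(t) = 4/3(1 - e^(-3t))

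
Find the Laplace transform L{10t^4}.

L{10t^4} = 10 · L{t^4} = 10 · 24/s^5 = 240/s^5

Final answer: 240/s^5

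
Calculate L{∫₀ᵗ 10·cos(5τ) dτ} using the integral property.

L{∫₀ᵗ f(τ)dτ} = F(s)/s with F(s) = 10s/(s² + 25), so the result is (10s/(s² + 25))/s = 10/(s² + 25)

Final answer: 10/(s² + 25)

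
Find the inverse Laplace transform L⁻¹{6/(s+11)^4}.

L⁻¹{n!/(s-a)^(n+1)} = t^n·e^(at), so L⁻¹{6/(s+11)^4} = t^3·e^(-11t)

Final answer: t^3·e^(-11t)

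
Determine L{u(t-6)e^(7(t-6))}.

u(t-a)f(t-a) with f(t)=e^(7t). L{e^(7t)} = 1/(s-7). By time shift: e^(-6s)/(s-7)

Final answer: e^(-6s)/(s-7)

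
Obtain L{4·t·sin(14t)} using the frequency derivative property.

L{sin(14t)} = 14/(s² + 196). By L{t·f(t)} = -F'(s): -d/ds[14/(s² + 196)] = -(14)·(-2s)/(s² + 196)² = 28s/(s² + 196)². Then L{4·t·sin(14t)} = 4·28s/(s² + 196)² = 112s/(s² + 196)²

Final answer: 112s/(s² + 196)²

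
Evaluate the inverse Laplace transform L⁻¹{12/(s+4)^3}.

L⁻¹{n!/(s-a)^(n+1)} = t^n·e^(at) with n=2, a=-4. So L⁻¹{2/(s+4)^3} = t^2·e^(-4t), and L⁻¹{12/(s+4)^3} = (12/2)·t^2·e^(-4t) = 6·t^2·e^(-4t)

Final answer: 6·t^2·e^(-4t)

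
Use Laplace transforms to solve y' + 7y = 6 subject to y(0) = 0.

sY + 7Y = 6/s. Y = 6/(s(s+7)). Partial fractions: Y = 6/7/s - 6/7/(s+7)

Final answer: y(t) = 6/7(1 - e^(-7t))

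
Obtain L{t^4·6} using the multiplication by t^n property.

L{6} = 6/s. d^1/ds^1[1/s] = -1/s². d^2/ds^2[1/s] = 2/s^3. d^3/ds^3[1/s] = -6/s^4. d^4/ds^4[1/s] = 24/s^5. So L{t^4} = (-1)^{4}·24/s^5 = 24/s^5. Then L{t^4·6} = 6·24/s^5 = 144/s^5

Final answer: 144/s^5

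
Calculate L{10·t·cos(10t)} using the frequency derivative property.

L{cos(10t)} = s/(s² + 100). Derivative: d/ds[s/(s² + 100)] = [(s² + 100) - s·2s]/(s² + 100)² = (100 - s²)/(s² + 100)². So L{t·cos(10t)} = -F'(s) = (s² - 100)/(s² + 100)². Then L{10·t·cos(10t)} = 10·(s² - 100)/(s² + 100)²

Final answer: 10·(s² - 100)/(s² + 100)²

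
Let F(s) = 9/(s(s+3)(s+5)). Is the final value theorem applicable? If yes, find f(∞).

Poles of sF(s) = 9/((s+3)(s+5)) are at s = -3 and s = -5, both in the left half-plane. Theorem applies. f(∞) = lim_{s→0} sF(s) = 9/(3·5) = 3/5

Final answer: 3/5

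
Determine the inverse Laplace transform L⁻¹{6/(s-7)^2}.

L⁻¹{n!/(s-a)^(n+1)} = t^n·e^(at) with n=1, a=7. So L⁻¹{1/(s-7)^2} = t·e^(7t), and L⁻¹{6/(s-7)^2} = (6/1)·t·e^(7t) = 6·t·e^(7t)

Final answer: 6·t·e^(7t)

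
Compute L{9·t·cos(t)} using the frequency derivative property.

L{cos(t)} = s/(s² + 1). Derivative: d/ds[s/(s² + 1)] = [(s² + 1) - s·2s]/(s² + 1)² = (1 - s²)/(s² + 1)². So L{t·cos(t)} = -F'(s) = (s² - 1)/(s² + 1)². Then L{9·t·cos(t)} = 9·(s² - 1)/(s² + 1)²

Final answer: 9·(s² - 1)/(s² + 1)²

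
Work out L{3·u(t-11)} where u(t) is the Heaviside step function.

L{u(t-a)} = e^(-as)/s. Here a=11, so L{u(t-11)} = e^(-11s)/s, and L{3·u(t-11)} = 3·e^(-11s)/s

Final answer: 3·e^(-11s)/s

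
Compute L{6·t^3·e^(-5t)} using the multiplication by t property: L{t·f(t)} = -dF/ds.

Using L{t^n·e^(at)} = n!/(s-a)^(n+1), L{t^3·e^(-5t)} = 6/(s+5)^4, so L{6·t^3·e^(-5t)} = 6·6/(s+5)^4 = 36/(s+5)^4

Final answer: 36/(s+5)^4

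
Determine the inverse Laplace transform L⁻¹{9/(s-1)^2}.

L⁻¹{n!/(s-a)^(n+1)} = t^n·e^(at) with n=1, a=1. So L⁻¹{1/(s-1)^2} = t·e^t, and L⁻¹{9/(s-1)^2} = (9/1)·t·e^t = 9·t·e^t

Final answer: 9·t·e^t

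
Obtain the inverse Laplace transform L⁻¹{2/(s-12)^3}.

L⁻¹{n!/(s-a)^(n+1)} = t^n·e^(at), so L⁻¹{2/(s-12)^3} = t^2·e^(12t)

Final answer: t^2·e^(12t)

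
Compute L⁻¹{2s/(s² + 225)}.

This is the form c·s/(s² + a²) with a = 15, c = 2. L⁻¹ = 2·cos(15t)

Final answer: 2·cos(15t)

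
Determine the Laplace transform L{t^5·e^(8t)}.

L{t^n·e^(at)} = n!/(s-a)^(n+1), so L{t^5·e^(8t)} = 120/(s-8)^6

Final answer: 120/(s-8)^6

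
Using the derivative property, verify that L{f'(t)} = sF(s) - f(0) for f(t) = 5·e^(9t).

f'(t) = 45e^(9t). Direct: L{f'(t)} = 45/(s-9). Property: s·5/(s-9) - 5 = (5s - 5(s-9))/(s-9) = 45/(s-9). ✓

Final answer: 45/(s-9)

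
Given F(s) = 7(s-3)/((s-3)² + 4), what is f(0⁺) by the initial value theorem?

f(0⁺) = lim_{s→∞} sF(s) = lim_{s→∞} 7s(s-3)/((s-3)² + 4) = 7

Final answer: 7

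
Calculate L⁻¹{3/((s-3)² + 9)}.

Form: b/((s-a)² + b²) → e^(at)sin(bt). With a=3, b=3

Final answer: e^(3t)·sin(3t)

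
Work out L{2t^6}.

L{t^n} = n!/s^(n+1). So L{2t^6} = 2·6!/s^7 = 1440/s^7

Final answer: 1440/s^7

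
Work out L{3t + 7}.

L{3t + 7} = 3·L{t} + 7·L{1} = 3/s² + 7/s

Final answer: 3/s² + 7/s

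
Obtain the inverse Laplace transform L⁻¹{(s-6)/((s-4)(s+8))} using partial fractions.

Using partial fractions, f(t) = (-2e^(4t) + 14e^(-8t))/12

Final answer: (-2e^(4t) + 14e^(-8t))/12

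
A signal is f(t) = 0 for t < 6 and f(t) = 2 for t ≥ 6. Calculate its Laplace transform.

f(t) = 2·u(t-6). L{u(t-6)} = e^(-6s)/s, so L{f(t)} = 2·e^(-6s)/s

Final answer: 2·e^(-6s)/s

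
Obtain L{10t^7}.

L{t^n} = n!/s^(n+1). So L{10t^7} = 10·7!/s^8 = 50400/s^8

Final answer: 50400/s^8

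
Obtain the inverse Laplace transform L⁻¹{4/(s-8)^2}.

L⁻¹{n!/(s-a)^(n+1)} = t^n·e^(at) with n=1, a=8. So L⁻¹{1/(s-8)^2} = t·e^(8t), and L⁻¹{4/(s-8)^2} = (4/1)·t·e^(8t) = 4·t·e^(8t)

Final answer: 4·t·e^(8t)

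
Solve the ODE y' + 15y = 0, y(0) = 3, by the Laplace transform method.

L{y'} + 15L{y} = 0. sY - 3 + 15Y = 0. Y(s+15) = 3. Y = 3/(s+15)

Final answer: y(t) = 3e^(-15t)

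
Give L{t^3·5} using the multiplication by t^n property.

L{5} = 5/s. d^1/ds^1[1/s] = -1/s². d^2/ds^2[1/s] = 2/s^3. d^3/ds^3[1/s] = -6/s^4. So L{t^3} = (-1)^{3}·-6/s^4 = 6/s^4. Then L{t^3·5} = 5·6/s^4 = 30/s^4

Final answer: 30/s^4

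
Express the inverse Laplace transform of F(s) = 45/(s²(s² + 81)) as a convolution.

45/(s²(s² + 81)) = (1/s²)·(45/(s² + 81)) = L{t}·L{5·sin(9t)}. So f(t) = t*(5·sin(9t)) = ∫₀ᵗ 5τ·sin(9(t-τ)) dτ

Final answer: ∫₀ᵗ 5τ·sin(9(t-τ)) dτ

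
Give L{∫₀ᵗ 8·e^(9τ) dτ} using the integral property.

L{∫₀ᵗ f(τ)dτ} = F(s)/s with F(s) = 8/(s-9), so L{∫₀ᵗ 8·e^(9τ) dτ} = 8/(s(s-9))

Final answer: 8/(s(s-9))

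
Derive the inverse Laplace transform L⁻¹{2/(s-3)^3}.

L⁻¹{n!/(s-a)^(n+1)} = t^n·e^(at), so L⁻¹{2/(s-3)^3} = t^2·e^(3t)

Final answer: t^2·e^(3t)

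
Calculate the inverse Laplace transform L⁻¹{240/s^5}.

L⁻¹{n!/s^(n+1)} = t^n with n=4. So L⁻¹{24/s^5} = t^4, and L⁻¹{240/s^5} = (240/24)·t^4 = 10·t^4

Final answer: 10·t^4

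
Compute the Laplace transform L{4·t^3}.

L{t^n} = n!/s^(n+1), so L{t^3} = 6/s^4. Then L{4·t^3} = 4·6/s^4 = 24/s^4

Final answer: 24/s^4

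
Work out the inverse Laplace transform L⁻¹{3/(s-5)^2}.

L⁻¹{n!/(s-a)^(n+1)} = t^n·e^(at) with n=1, a=5. So L⁻¹{1/(s-5)^2} = t·e^(5t), and L⁻¹{3/(s-5)^2} = (3/1)·t·e^(5t) = 3·t·e^(5t)

Final answer: 3·t·e^(5t)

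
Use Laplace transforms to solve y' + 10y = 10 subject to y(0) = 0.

sY + 10Y = 10/s. Y = 10/(s(s+10)). Partial fractions: Y = 1/s - 1/(s+10)

Final answer: y(t) = (1 - e^(-10t))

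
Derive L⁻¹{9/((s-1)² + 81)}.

Form: b/((s-a)² + b²) → e^(at)sin(bt). With a=1, b=9

Final answer: e^t·sin(9t)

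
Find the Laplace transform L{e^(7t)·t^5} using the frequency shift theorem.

L{e^(at)·t^n} = n!/(s-a)^(n+1), so L{e^(7t)·t^5} = 120/(s-7)^6

Final answer: 120/(s-7)^6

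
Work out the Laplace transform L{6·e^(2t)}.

L{e^(at)} = 1/(s-a), so L{e^(2t)} = 1/(s-2). Then L{6·e^(2t)} = 6/(s-2)

Final answer: 6/(s-2)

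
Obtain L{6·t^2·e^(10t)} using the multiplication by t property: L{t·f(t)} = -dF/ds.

Using L{t^n·e^(at)} = n!/(s-a)^(n+1), L{t^2·e^(10t)} = 2/(s-10)^3, so L{6·t^2·e^(10t)} = 6·2/(s-10)^3 = 12/(s-10)^3

Final answer: 12/(s-10)^3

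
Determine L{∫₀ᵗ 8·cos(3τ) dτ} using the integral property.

L{∫₀ᵗ f(τ)dτ} = F(s)/s with F(s) = 8s/(s² + 9), so the result is (8s/(s² + 9))/s = 8/(s² + 9)

Final answer: 8/(s² + 9)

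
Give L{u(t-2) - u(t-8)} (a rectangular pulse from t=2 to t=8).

L{u(t-a)} = e^(-as)/s. L{u(t-2) - u(t-8)} = (e^(-2s) - e^(-8s))/s

Final answer: (e^(-2s) - e^(-8s))/s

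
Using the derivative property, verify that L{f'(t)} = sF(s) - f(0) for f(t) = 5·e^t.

f'(t) = 5e^t. Direct: L{f'(t)} = 5/(s-1). Property: s·5/(s-1) - 5 = (5s - 5(s-1))/(s-1) = 5/(s-1). ✓

Final answer: 5/(s-1)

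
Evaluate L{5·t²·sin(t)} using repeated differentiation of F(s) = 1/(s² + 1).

F(s) = 1/(s² + 1). F'(s) = -2s/(s² + 1)². F''(s) = -2(1 - 3s²)/(s² + 1)³ = (6s² - 2)/(s² + 1)³. So L{t²·sin(t)} = (-1)² F''(s) = (6s² - 2)/(s² + 1)³. Then L{5·t²·sin(t)} = 5·(6s² - 2)/(s² + 1)³ = (30s² - 10)/(s² + 1)³

Final answer: (30s² - 10)/(s² + 1)³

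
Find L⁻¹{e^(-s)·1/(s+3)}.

L⁻¹{1/(s+3)} = e^(-3t). By the time shift theorem, L⁻¹{e^(-as)F(s)} = u(t-a)f(t-a) with a=1, so L⁻¹{e^(-s)·1/(s+3)} = u(t-1)·e^(-3(t-1))

Final answer: u(t-1)·e^(-3(t-1))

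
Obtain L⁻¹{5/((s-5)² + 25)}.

Form: b/((s-a)² + b²) → e^(at)sin(bt). With a=5, b=5

Final answer: e^(5t)·sin(5t)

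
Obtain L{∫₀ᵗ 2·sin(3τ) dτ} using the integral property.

L{∫₀ᵗ f(τ)dτ} = F(s)/s with F(s) = 6/(s² + 9), so the result is (6/(s² + 9))/s = 6/(s(s² + 9))

Final answer: 6/(s(s² + 9))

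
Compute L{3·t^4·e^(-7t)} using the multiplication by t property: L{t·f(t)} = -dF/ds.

Using L{t^n·e^(at)} = n!/(s-a)^(n+1), L{t^4·e^(-7t)} = 24/(s+7)^5, so L{3·t^4·e^(-7t)} = 3·24/(s+7)^5 = 72/(s+7)^5

Final answer: 72/(s+7)^5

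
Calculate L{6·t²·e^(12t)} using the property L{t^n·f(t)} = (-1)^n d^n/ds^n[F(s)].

L{e^(12t)} = 1/(s-12). d/ds[1/(s-12)] = -1/(s-12)². d²/ds²[1/(s-12)] = 2/(s-12)³. So L{t²·e^(12t)} = (-1)² · 2/(s-12)³ = 2/(s-12)³. Then L{6·t²·e^(12t)} = 6·2/(s-12)³ = 12/(s-12)³

Final answer: 12/(s-12)³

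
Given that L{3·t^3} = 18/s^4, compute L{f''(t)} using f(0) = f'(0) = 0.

L{f''(t)} = s²F(s) - sf(0) - f'(0) = s²·18/s^4 - 0 - 0 = 18/s^2

Final answer: 18/s^2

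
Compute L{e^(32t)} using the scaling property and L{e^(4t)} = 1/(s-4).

Using L{f(at)} = (1/a)F(s/a) with a=8 and f(t) = e^(4t): L{e^(32t)} = (1/8) · 1/((s/8)-4) = (1/8) · 8/(s-32) = 1/(s-32)

Final answer: 1/(s-32)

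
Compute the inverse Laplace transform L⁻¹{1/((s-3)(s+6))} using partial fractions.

Decompose: A/(s-3) + B/(s+6). A = 1/9, B = -1/9. f(t) = (e^(3t) - e^(-6t))/9

Final answer: (e^(3t) - e^(-6t))/9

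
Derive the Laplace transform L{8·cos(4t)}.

L{cos(ωt)} = s/(s² + ω²), so L{cos(4t)} = s/(s² + 16). Then L{8·cos(4t)} = 8·s/(s² + 16) = 8s/(s² + 16)

Final answer: 8s/(s² + 16)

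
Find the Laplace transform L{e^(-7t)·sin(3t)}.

L{e^(at)·sin(ωt)} = ω/((s-a)² + ω²), so L{e^(-7t)·sin(3t)} = 3/((s+7)² + 9)

Final answer: 3/((s+7)² + 9)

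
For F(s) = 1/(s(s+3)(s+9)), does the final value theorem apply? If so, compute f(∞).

Poles of sF(s) = 1/((s+3)(s+9)) are at s = -3 and s = -9, both in the left half-plane. Theorem applies. f(∞) = lim_{s→0} sF(s) = 1/(3·9) = 1/27

Final answer: 1/27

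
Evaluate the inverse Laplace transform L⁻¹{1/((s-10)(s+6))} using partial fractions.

Decompose: A/(s-10) + B/(s+6). A = 1/16, B = -1/16. f(t) = (e^(10t) - e^(-6t))/16

Final answer: (e^(10t) - e^(-6t))/16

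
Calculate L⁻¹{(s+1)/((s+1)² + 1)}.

Using frequency shift: L⁻¹{(s-a)/((s-a)² + b²)} = e^(at)cos(bt). Here a=-1, b=1

Final answer: e^(-t)·cos(t)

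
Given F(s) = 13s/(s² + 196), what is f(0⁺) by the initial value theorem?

f(0⁺) = lim_{s→∞} s·13s/(s² + 196) = lim_{s→∞} 13s²/(s² + 196) = 13

Final answer: 13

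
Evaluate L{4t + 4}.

L{4t + 4} = 4·L{t} + 4·L{1} = 4/s² + 4/s

Final answer: 4/s² + 4/s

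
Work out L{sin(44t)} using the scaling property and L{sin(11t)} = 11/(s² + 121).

Using L{f(at)} = (1/a)F(s/a) with a=4: L{sin(44t)} = (1/4) · 11/((s/4)² + 121) = (1/4) · 11·16/(s² + 1936) = 44/(s² + 1936)

Final answer: 44/(s² + 1936)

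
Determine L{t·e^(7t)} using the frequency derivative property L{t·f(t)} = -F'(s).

L{e^(7t)} = 1/(s-7). By frequency derivative: L{t·e^(7t)} = -d/ds[1/(s-7)] = -(-1)/(s-7)² = 1/(s-7)²

Final answer: 1/(s-7)²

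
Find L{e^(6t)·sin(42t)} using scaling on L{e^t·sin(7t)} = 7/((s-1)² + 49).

Scaling with a=6: L{e^(6t)·sin(42t)} = (1/6) · 7/((s/6-1)² + 49). Simplifying: 42/((s-6)² + 1764)

Final answer: 42/((s-6)² + 1764)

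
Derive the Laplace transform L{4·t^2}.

L{t^n} = n!/s^(n+1), so L{t^2} = 2/s^3. Then L{4·t^2} = 4·2/s^3 = 8/s^3

Final answer: 8/s^3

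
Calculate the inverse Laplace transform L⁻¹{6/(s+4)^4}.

L⁻¹{n!/(s-a)^(n+1)} = t^n·e^(at), so L⁻¹{6/(s+4)^4} = t^3·e^(-4t)

Final answer: t^3·e^(-4t)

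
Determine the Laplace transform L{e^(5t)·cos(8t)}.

L{e^(at)·cos(ωt)} = (s-a)/((s-a)² + ω²), so L{e^(5t)·cos(8t)} = (s-5)/((s-5)² + 64)

Final answer: (s-5)/((s-5)² + 64)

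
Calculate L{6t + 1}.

L{6t + 1} = 6·L{t} + L{1} = 6/s² + 1/s

Final answer: 6/s² + 1/s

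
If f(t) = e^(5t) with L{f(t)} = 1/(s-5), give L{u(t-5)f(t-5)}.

Time shift theorem: L{u(t-a)f(t-a)} = e^(-as)F(s). Here a=5, F(s) = 1/(s-5), so L{u(t-5)f(t-5)} = e^(-5s)·1/(s-5)

Final answer: e^(-5s)·1/(s-5)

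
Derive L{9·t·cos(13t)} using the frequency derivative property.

L{cos(13t)} = s/(s² + 169). Derivative: d/ds[s/(s² + 169)] = [(s² + 169) - s·2s]/(s² + 169)² = (169 - s²)/(s² + 169)². So L{t·cos(13t)} = -F'(s) = (s² - 169)/(s² + 169)². Then L{9·t·cos(13t)} = 9·(s² - 169)/(s² + 169)²

Final answer: 9·(s² - 169)/(s² + 169)²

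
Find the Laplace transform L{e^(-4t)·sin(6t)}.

L{e^(at)·sin(ωt)} = ω/((s-a)² + ω²), so L{e^(-4t)·sin(6t)} = 6/((s+4)² + 36)

Final answer: 6/((s+4)² + 36)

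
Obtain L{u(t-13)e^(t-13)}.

u(t-a)f(t-a) with f(t)=e^t. L{e^t} = 1/(s-1). By time shift: e^(-13s)/(s-1)

Final answer: e^(-13s)/(s-1)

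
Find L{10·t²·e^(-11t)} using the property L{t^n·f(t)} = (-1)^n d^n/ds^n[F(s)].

L{e^(-11t)} = 1/(s+11). d/ds[1/(s+11)] = -1/(s+11)². d²/ds²[1/(s+11)] = 2/(s+11)³. So L{t²·e^(-11t)} = (-1)² · 2/(s+11)³ = 2/(s+11)³. Then L{10·t²·e^(-11t)} = 10·2/(s+11)³ = 20/(s+11)³

Final answer: 20/(s+11)³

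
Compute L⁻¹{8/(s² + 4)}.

This is the form c·a/(s² + a²) with a = 2, c = 4. L⁻¹ = 4·sin(2t)

Final answer: 4·sin(2t)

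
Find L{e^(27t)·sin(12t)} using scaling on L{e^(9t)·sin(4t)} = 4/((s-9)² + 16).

Scaling with a=3: L{e^(27t)·sin(12t)} = (1/3) · 4/((s/3-9)² + 16). Simplifying: 12/((s-27)² + 144)

Final answer: 12/((s-27)² + 144)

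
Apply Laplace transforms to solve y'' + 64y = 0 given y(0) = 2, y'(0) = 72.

L{y''} + 64L{y} = 0. s²Y - 2s - 72 + 64Y = 0. Y(s² + 64) = 2s + 72. Y = (2s + 72)/(s² + 64). Inverting: y(t) = 2cos(8t) + 9sin(8t)

Final answer: y(t) = 2cos(8t) + 9sin(8t)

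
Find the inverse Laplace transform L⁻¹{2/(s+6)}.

L⁻¹{1/(s-a)} = e^(at), so L⁻¹{1/(s+6)} = e^(-6t), and L⁻¹{2/(s+6)} = 2·e^(-6t)

Final answer: 2·e^(-6t)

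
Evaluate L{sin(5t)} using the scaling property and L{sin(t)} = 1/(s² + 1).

Using L{f(at)} = (1/a)F(s/a) with a=5: L{sin(5t)} = (1/5) · 1/((s/5)² + 1) = (1/5) · 1·25/(s² + 25) = 5/(s² + 25)

Final answer: 5/(s² + 25)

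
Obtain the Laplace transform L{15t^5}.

L{15t^5} = 15 · L{t^5} = 15 · 120/s^6 = 1800/s^6

Final answer: 1800/s^6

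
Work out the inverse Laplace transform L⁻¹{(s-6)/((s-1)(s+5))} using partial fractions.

Using partial fractions, f(t) = (-5e^t + 11e^(-5t))/6

Final answer: (-5e^t + 11e^(-5t))/6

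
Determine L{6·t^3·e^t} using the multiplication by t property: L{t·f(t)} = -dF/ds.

Using L{t^n·e^(at)} = n!/(s-a)^(n+1), L{t^3·e^t} = 6/(s-1)^4, so L{6·t^3·e^t} = 6·6/(s-1)^4 = 36/(s-1)^4

Final answer: 36/(s-1)^4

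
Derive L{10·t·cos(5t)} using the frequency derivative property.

L{cos(5t)} = s/(s² + 25). Derivative: d/ds[s/(s² + 25)] = [(s² + 25) - s·2s]/(s² + 25)² = (25 - s²)/(s² + 25)². So L{t·cos(5t)} = -F'(s) = (s² - 25)/(s² + 25)². Then L{10·t·cos(5t)} = 10·(s² - 25)/(s² + 25)²

Final answer: 10·(s² - 25)/(s² + 25)²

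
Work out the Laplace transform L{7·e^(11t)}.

L{e^(at)} = 1/(s-a), so L{e^(11t)} = 1/(s-11). Then L{7·e^(11t)} = 7/(s-11)

Final answer: 7/(s-11)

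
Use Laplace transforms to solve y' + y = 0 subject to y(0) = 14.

L{y'} + L{y} = 0. sY - 14 + Y = 0. Y(s+1) = 14. Y = 14/(s+1)

Final answer: y(t) = 14e^(-t)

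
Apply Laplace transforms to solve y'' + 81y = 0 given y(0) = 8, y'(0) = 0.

L{y''} + 81L{y} = 0. s²Y - 8s - 0 + 81Y = 0. Y(s² + 81) = 8s. Y = (8s)/(s² + 81). Inverting: y(t) = 8cos(9t)

Final answer: y(t) = 8cos(9t)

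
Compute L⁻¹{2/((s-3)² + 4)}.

Form: b/((s-a)² + b²) → e^(at)sin(bt). With a=3, b=2

Final answer: e^(3t)·sin(2t)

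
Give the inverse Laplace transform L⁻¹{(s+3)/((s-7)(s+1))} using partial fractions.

Using partial fractions, f(t) = (10e^(7t) - 2e^(-t))/8

Final answer: (10e^(7t) - 2e^(-t))/8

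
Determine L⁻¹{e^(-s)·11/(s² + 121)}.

L⁻¹{11/(s² + 121)} = sin(11t). By the time shift theorem, L⁻¹{e^(-as)F(s)} = u(t-a)f(t-a) with a=1, so L⁻¹{e^(-s)·11/(s² + 121)} = u(t-1)·sin(11(t-1))

Final answer: u(t-1)·sin(11(t-1))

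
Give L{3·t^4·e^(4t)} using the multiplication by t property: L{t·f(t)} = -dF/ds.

Using L{t^n·e^(at)} = n!/(s-a)^(n+1), L{t^4·e^(4t)} = 24/(s-4)^5, so L{3·t^4·e^(4t)} = 3·24/(s-4)^5 = 72/(s-4)^5

Final answer: 72/(s-4)^5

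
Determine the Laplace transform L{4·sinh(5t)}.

L{sinh(ωt)} = ω/(s² - ω²), so L{sinh(5t)} = 5/(s² - 25). Then L{4·sinh(5t)} = 4·5/(s² - 25) = 20/(s² - 25)

Final answer: 20/(s² - 25)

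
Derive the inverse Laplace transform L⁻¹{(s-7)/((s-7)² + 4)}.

Using frequency shift, L⁻¹{(s-7)/((s-7)² + 4)} = e^(7t)·cos(2t)

Final answer: e^(7t)·cos(2t)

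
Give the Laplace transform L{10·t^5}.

L{t^n} = n!/s^(n+1), so L{t^5} = 120/s^6. Then L{10·t^5} = 10·120/s^6 = 1200/s^6

Final answer: 1200/s^6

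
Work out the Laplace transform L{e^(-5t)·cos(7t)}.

L{e^(at)·cos(ωt)} = (s-a)/((s-a)² + ω²), so L{e^(-5t)·cos(7t)} = (s+5)/((s+5)² + 49)

Final answer: (s+5)/((s+5)² + 49)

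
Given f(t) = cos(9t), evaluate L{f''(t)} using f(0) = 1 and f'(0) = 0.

F(s) = s/(s² + 81). L{f''(t)} = s²F(s) - sf(0) - f'(0) = s³/(s² + 81) - s = (s³ - s(s² + 81))/(s² + 81) = -81s/(s² + 81)

Final answer: -81s/(s² + 81)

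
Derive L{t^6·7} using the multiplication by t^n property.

L{7} = 7/s. d^1/ds^1[1/s] = -1/s². d^2/ds^2[1/s] = 2/s^3. d^3/ds^3[1/s] = -6/s^4. d^4/ds^4[1/s] = 24/s^5. d^5/ds^5[1/s] = -120/s^6. d^6/ds^6[1/s] = 720/s^7. So L{t^6} = (-1)^{6}·720/s^7 = 720/s^7. Then L{t^6·7} = 7·720/s^7 = 5040/s^7

Final answer: 5040/s^7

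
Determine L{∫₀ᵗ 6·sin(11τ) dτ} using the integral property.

L{∫₀ᵗ f(τ)dτ} = F(s)/s with F(s) = 66/(s² + 121), so the result is (66/(s² + 121))/s = 66/(s(s² + 121))

Final answer: 66/(s(s² + 121))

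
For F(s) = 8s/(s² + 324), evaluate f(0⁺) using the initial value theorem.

f(0⁺) = lim_{s→∞} s·8s/(s² + 324) = lim_{s→∞} 8s²/(s² + 324) = 8

Final answer: 8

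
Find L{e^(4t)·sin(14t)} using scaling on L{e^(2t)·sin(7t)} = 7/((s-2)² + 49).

Scaling with a=2: L{e^(4t)·sin(14t)} = (1/2) · 7/((s/2-2)² + 49). Simplifying: 14/((s-4)² + 196)

Final answer: 14/((s-4)² + 196)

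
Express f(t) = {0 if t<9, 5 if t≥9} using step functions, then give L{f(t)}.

f(t) = 5·u(t-9). L{u(t-9)} = e^(-9s)/s, so L{f(t)} = 5·e^(-9s)/s

Final answer: 5·e^(-9s)/s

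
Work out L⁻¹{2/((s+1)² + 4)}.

Form: b/((s-a)² + b²) → e^(at)sin(bt). With a=-1, b=2

Final answer: e^(-t)·sin(2t)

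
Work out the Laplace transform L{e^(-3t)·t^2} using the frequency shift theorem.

L{e^(at)·t^n} = n!/(s-a)^(n+1), so L{e^(-3t)·t^2} = 2/(s+3)^3

Final answer: 2/(s+3)^3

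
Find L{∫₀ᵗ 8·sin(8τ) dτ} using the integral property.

L{∫₀ᵗ f(τ)dτ} = F(s)/s with F(s) = 64/(s² + 64), so the result is (64/(s² + 64))/s = 64/(s(s² + 64))

Final answer: 64/(s(s² + 64))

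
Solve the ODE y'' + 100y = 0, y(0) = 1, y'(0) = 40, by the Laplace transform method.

L{y''} + 100L{y} = 0. s²Y - s - 40 + 100Y = 0. Y(s² + 100) = s + 40. Y = (s + 40)/(s² + 100). Inverting: y(t) = cos(10t) + 4sin(10t)

Final answer: y(t) = cos(10t) + 4sin(10t)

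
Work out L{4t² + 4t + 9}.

L{4t² + 4t + 9} = 4·2/s³ + 4/s² + 9/s = 8/s³ + 4/s² + 9/s

Final answer: 8/s³ + 4/s² + 9/s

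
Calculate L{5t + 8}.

L{5t + 8} = 5·L{t} + 8·L{1} = 5/s² + 8/s

Final answer: 5/s² + 8/s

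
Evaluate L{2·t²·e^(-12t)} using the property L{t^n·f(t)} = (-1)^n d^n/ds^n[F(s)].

L{e^(-12t)} = 1/(s+12). d/ds[1/(s+12)] = -1/(s+12)². d²/ds²[1/(s+12)] = 2/(s+12)³. So L{t²·e^(-12t)} = (-1)² · 2/(s+12)³ = 2/(s+12)³. Then L{2·t²·e^(-12t)} = 2·2/(s+12)³ = 4/(s+12)³

Final answer: 4/(s+12)³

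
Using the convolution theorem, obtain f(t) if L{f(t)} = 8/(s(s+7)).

8/(s(s+7)) = (8/s)·(1/(s+7)) = L{8}·L{e^(-7t)}. By convolution, f(t) = 8*e^(-7t) = ∫₀ᵗ 8·e^(-7τ) dτ = 8·(1 - e^(-7t))/7

Final answer: 8·(1 - e^(-7t))/7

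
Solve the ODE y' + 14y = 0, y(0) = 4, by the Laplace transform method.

L{y'} + 14L{y} = 0. sY - 4 + 14Y = 0. Y(s+14) = 4. Y = 4/(s+14)

Final answer: y(t) = 4e^(-14t)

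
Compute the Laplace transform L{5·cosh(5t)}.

L{cosh(ωt)} = s/(s² - ω²), so L{cosh(5t)} = s/(s² - 25). Then L{5·cosh(5t)} = 5·s/(s² - 25) = 5s/(s² - 25)

Final answer: 5s/(s² - 25)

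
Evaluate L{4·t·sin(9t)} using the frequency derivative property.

L{sin(9t)} = 9/(s² + 81). By L{t·f(t)} = -F'(s): -d/ds[9/(s² + 81)] = -(9)·(-2s)/(s² + 81)² = 18s/(s² + 81)². Then L{4·t·sin(9t)} = 4·18s/(s² + 81)² = 72s/(s² + 81)²

Final answer: 72s/(s² + 81)²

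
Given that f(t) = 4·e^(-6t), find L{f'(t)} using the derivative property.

f(0) = 4, F(s) = 4/(s+6). L{f'(t)} = s·F(s) - f(0) = 4s/(s+6) - 4 = (4s - 4(s+6))/(s+6) = -24/(s+6)

Final answer: -24/(s+6)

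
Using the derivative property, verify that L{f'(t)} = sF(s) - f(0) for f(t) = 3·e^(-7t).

f'(t) = -21e^(-7t). Direct: L{f'(t)} = -21/(s+7). Property: s·3/(s+7) - 3 = (3s - 3(s+7))/(s+7) = -21/(s+7). ✓

Final answer: -21/(s+7)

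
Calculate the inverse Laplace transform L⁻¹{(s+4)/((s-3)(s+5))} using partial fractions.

Using partial fractions, f(t) = (7e^(3t) + e^(-5t))/8

Final answer: (7e^(3t) + e^(-5t))/8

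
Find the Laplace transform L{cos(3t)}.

L{cos(ωt)} = s/(s² + ω²), so L{cos(3t)} = s/(s² + 9)

Final answer: s/(s² + 9)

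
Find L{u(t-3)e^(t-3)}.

u(t-a)f(t-a) with f(t)=e^t. L{e^t} = 1/(s-1). By time shift: e^(-3s)/(s-1)

Final answer: e^(-3s)/(s-1)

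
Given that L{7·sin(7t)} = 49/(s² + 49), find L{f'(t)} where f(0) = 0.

L{f'(t)} = s·F(s) - f(0) = s·49/(s² + 49) - 0 = 49s/(s² + 49)

Final answer: 49s/(s² + 49)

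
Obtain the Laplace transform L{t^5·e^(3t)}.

L{t^n·e^(at)} = n!/(s-a)^(n+1), so L{t^5·e^(3t)} = 120/(s-3)^6

Final answer: 120/(s-3)^6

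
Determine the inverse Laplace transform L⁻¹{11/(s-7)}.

L⁻¹{1/(s-a)} = e^(at), so L⁻¹{1/(s-7)} = e^(7t), and L⁻¹{11/(s-7)} = 11·e^(7t)

Final answer: 11·e^(7t)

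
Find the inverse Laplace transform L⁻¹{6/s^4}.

L⁻¹{n!/s^(n+1)} = t^n with n=3. So L⁻¹{6/s^4} = t^3

Final answer: t^3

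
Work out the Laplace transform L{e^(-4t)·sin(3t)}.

L{e^(at)·sin(ωt)} = ω/((s-a)² + ω²), so L{e^(-4t)·sin(3t)} = 3/((s+4)² + 9)

Final answer: 3/((s+4)² + 9)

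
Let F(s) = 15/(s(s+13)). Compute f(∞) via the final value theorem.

f(∞) = lim_{s→0} s·15/(s(s+13)) = lim_{s→0} 15/(s+13) = 15/13 = 15/13

Final answer: 15/13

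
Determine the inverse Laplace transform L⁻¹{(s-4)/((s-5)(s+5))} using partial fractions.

Using partial fractions, f(t) = (e^(5t) + 9e^(-5t))/10

Final answer: (e^(5t) + 9e^(-5t))/10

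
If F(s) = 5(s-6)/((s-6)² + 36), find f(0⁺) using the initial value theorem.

f(0⁺) = lim_{s→∞} sF(s) = lim_{s→∞} 5s(s-6)/((s-6)² + 36) = 5

Final answer: 5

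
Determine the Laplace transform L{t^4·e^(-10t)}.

L{t^n·e^(at)} = n!/(s-a)^(n+1), so L{t^4·e^(-10t)} = 24/(s+10)^5

Final answer: 24/(s+10)^5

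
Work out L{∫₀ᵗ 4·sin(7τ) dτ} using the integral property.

L{∫₀ᵗ f(τ)dτ} = F(s)/s with F(s) = 28/(s² + 49), so the result is (28/(s² + 49))/s = 28/(s(s² + 49))

Final answer: 28/(s(s² + 49))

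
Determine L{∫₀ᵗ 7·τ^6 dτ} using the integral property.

L{∫₀ᵗ f(τ)dτ} = F(s)/s with f(t) = 7t^6. F(s) = 5040/s^7, so L{∫₀ᵗ 7·τ^6 dτ} = (5040/s^7)/s = 5040/s^8. (Check: ∫₀ᵗ 7·τ^6 dτ = 7t^7/7.)

Final answer: 5040/s^8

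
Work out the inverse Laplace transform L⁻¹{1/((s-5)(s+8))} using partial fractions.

Decompose: A/(s-5) + B/(s+8). A = 1/13, B = -1/13. f(t) = (e^(5t) - e^(-8t))/13

Final answer: (e^(5t) - e^(-8t))/13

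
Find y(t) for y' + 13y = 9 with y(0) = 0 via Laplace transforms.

sY + 13Y = 9/s. Y = 9/(s(s+13)). Partial fractions: Y = 9/13/s - 9/13/(s+13)

Final answer: y(t) = 9/13(1 - e^(-13t))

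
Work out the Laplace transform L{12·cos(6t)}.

L{cos(ωt)} = s/(s² + ω²), so L{cos(6t)} = s/(s² + 36). Then L{12·cos(6t)} = 12·s/(s² + 36) = 12s/(s² + 36)

Final answer: 12s/(s² + 36)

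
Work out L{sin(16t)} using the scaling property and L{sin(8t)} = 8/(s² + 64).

Using L{f(at)} = (1/a)F(s/a) with a=2: L{sin(16t)} = (1/2) · 8/((s/2)² + 64) = (1/2) · 8·4/(s² + 256) = 16/(s² + 256)

Final answer: 16/(s² + 256)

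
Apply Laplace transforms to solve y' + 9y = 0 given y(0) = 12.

L{y'} + 9L{y} = 0. sY - 12 + 9Y = 0. Y(s+9) = 12. Y = 12/(s+9)

Final answer: y(t) = 12e^(-9t)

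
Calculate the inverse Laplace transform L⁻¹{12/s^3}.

L⁻¹{n!/s^(n+1)} = t^n with n=2. So L⁻¹{2/s^3} = t^2, and L⁻¹{12/s^3} = (12/2)·t^2 = 6·t^2

Final answer: 6·t^2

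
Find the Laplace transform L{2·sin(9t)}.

L{sin(ωt)} = ω/(s² + ω²), so L{sin(9t)} = 9/(s² + 81). Then L{2·sin(9t)} = 2·9/(s² + 81) = 18/(s² + 81)

Final answer: 18/(s² + 81)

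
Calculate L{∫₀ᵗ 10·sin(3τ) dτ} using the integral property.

L{∫₀ᵗ f(τ)dτ} = F(s)/s with F(s) = 30/(s² + 9), so the result is (30/(s² + 9))/s = 30/(s(s² + 9))

Final answer: 30/(s(s² + 9))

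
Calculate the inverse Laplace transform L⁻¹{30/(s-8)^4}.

L⁻¹{n!/(s-a)^(n+1)} = t^n·e^(at) with n=3, a=8. So L⁻¹{6/(s-8)^4} = t^3·e^(8t), and L⁻¹{30/(s-8)^4} = (30/6)·t^3·e^(8t) = 5·t^3·e^(8t)

Final answer: 5·t^3·e^(8t)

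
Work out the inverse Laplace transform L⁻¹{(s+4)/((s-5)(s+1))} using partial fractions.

Using partial fractions, f(t) = (9e^(5t) - 3e^(-t))/6

Final answer: (9e^(5t) - 3e^(-t))/6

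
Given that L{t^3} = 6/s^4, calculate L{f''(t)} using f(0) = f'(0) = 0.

L{f''(t)} = s²F(s) - sf(0) - f'(0) = s²·6/s^4 - 0 - 0 = 6/s^2

Final answer: 6/s^2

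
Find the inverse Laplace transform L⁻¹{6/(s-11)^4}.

L⁻¹{n!/(s-a)^(n+1)} = t^n·e^(at) with n=3, a=11. So L⁻¹{6/(s-11)^4} = t^3·e^(11t)

Final answer: t^3·e^(11t)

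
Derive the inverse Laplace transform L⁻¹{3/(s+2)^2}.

L⁻¹{n!/(s-a)^(n+1)} = t^n·e^(at) with n=1, a=-2. So L⁻¹{1/(s+2)^2} = t·e^(-2t), and L⁻¹{3/(s+2)^2} = (3/1)·t·e^(-2t) = 3·t·e^(-2t)

Final answer: 3·t·e^(-2t)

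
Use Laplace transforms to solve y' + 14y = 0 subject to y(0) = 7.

L{y'} + 14L{y} = 0. sY - 7 + 14Y = 0. Y(s+14) = 7. Y = 7/(s+14)

Final answer: y(t) = 7e^(-14t)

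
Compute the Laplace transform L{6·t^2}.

L{t^n} = n!/s^(n+1), so L{t^2} = 2/s^3. Then L{6·t^2} = 6·2/s^3 = 12/s^3

Final answer: 12/s^3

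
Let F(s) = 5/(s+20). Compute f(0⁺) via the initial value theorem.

f(0⁺) = lim_{s→∞} s·5/(s+20) = lim_{s→∞} 5s/(s+20) = 5

Final answer: 5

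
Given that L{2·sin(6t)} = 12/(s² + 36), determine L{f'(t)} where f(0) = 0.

L{f'(t)} = s·F(s) - f(0) = s·12/(s² + 36) - 0 = 12s/(s² + 36)

Final answer: 12s/(s² + 36)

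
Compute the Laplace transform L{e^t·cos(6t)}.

L{e^(at)·cos(ωt)} = (s-a)/((s-a)² + ω²), so L{e^t·cos(6t)} = (s-1)/((s-1)² + 36)

Final answer: (s-1)/((s-1)² + 36)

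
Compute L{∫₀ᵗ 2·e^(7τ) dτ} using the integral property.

L{∫₀ᵗ f(τ)dτ} = F(s)/s with F(s) = 2/(s-7), so L{∫₀ᵗ 2·e^(7τ) dτ} = 2/(s(s-7))

Final answer: 2/(s(s-7))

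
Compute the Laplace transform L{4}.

L{4} = 4 · L{1} = 4/s

Final answer: 4/s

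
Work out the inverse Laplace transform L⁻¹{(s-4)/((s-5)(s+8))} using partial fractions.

Using partial fractions, f(t) = (e^(5t) + 12e^(-8t))/13

Final answer: (e^(5t) + 12e^(-8t))/13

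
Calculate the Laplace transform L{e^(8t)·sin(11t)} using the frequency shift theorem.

Frequency shift: L{e^(at)f(t)} = F(s-a). L{e^(8t)·sin(11t)} = 11/((s-8)² + 121)

Final answer: 11/((s-8)² + 121)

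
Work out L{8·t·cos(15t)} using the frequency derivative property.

L{cos(15t)} = s/(s² + 225). Derivative: d/ds[s/(s² + 225)] = [(s² + 225) - s·2s]/(s² + 225)² = (225 - s²)/(s² + 225)². So L{t·cos(15t)} = -F'(s) = (s² - 225)/(s² + 225)². Then L{8·t·cos(15t)} = 8·(s² - 225)/(s² + 225)²

Final answer: 8·(s² - 225)/(s² + 225)²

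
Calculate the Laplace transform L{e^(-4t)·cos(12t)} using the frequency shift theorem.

Frequency shift: L{e^(at)f(t)} = F(s-a). L{e^(-4t)·cos(12t)} = (s+4)/((s+4)² + 144)

Final answer: (s+4)/((s+4)² + 144)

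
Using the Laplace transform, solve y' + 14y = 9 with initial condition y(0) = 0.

sY + 14Y = 9/s. Y = 9/(s(s+14)). Partial fractions: Y = 9/14/s - 9/14/(s+14)

Final answer: y(t) = 9/14(1 - e^(-14t))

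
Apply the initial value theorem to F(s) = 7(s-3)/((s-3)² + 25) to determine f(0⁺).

f(0⁺) = lim_{s→∞} sF(s) = lim_{s→∞} 7s(s-3)/((s-3)² + 25) = 7

Final answer: 7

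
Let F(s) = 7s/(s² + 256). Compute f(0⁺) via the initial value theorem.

f(0⁺) = lim_{s→∞} s·7s/(s² + 256) = lim_{s→∞} 7s²/(s² + 256) = 7

Final answer: 7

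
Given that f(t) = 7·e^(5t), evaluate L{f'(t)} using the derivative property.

f(0) = 7, F(s) = 7/(s-5). L{f'(t)} = s·F(s) - f(0) = 7s/(s-5) - 7 = (7s - 7(s-5))/(s-5) = 35/(s-5)

Final answer: 35/(s-5)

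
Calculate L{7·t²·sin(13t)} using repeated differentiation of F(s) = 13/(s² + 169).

F(s) = 13/(s² + 169). F'(s) = -26s/(s² + 169)². F''(s) = -26(169 - 3s²)/(s² + 169)³ = (78s² - 4394)/(s² + 169)³. So L{t²·sin(13t)} = (-1)² F''(s) = (78s² - 4394)/(s² + 169)³. Then L{7·t²·sin(13t)} = 7·(78s² - 4394)/(s² + 169)³ = (546s² - 30758)/(s² + 169)³

Final answer: (546s² - 30758)/(s² + 169)³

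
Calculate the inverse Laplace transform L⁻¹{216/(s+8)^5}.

L⁻¹{n!/(s-a)^(n+1)} = t^n·e^(at) with n=4, a=-8. So L⁻¹{24/(s+8)^5} = t^4·e^(-8t), and L⁻¹{216/(s+8)^5} = (216/24)·t^4·e^(-8t) = 9·t^4·e^(-8t)

Final answer: 9·t^4·e^(-8t)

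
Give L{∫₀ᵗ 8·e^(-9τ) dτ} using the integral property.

L{∫₀ᵗ f(τ)dτ} = F(s)/s with F(s) = 8/(s+9), so L{∫₀ᵗ 8·e^(-9τ) dτ} = 8/(s(s+9))

Final answer: 8/(s(s+9))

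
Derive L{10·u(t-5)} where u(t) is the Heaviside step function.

L{u(t-a)} = e^(-as)/s. Here a=5, so L{u(t-5)} = e^(-5s)/s, and L{10·u(t-5)} = 10·e^(-5s)/s

Final answer: 10·e^(-5s)/s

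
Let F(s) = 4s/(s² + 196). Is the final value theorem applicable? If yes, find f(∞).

The final value theorem requires all poles of sF(s) in the left half-plane. sF(s) = 4s²/(s² + 196) has poles at s = ±14i (imaginary axis). Theorem does NOT apply (oscillatory system).

Final answer: Not applicable (oscillatory)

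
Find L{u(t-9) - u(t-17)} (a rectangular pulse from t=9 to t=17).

L{u(t-a)} = e^(-as)/s. L{u(t-9) - u(t-17)} = (e^(-9s) - e^(-17s))/s

Final answer: (e^(-9s) - e^(-17s))/s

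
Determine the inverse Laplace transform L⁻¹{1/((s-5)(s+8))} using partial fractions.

Decompose: A/(s-5) + B/(s+8). A = 1/13, B = -1/13. f(t) = (e^(5t) - e^(-8t))/13

Final answer: (e^(5t) - e^(-8t))/13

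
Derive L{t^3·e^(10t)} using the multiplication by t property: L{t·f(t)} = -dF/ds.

Using L{t^n·e^(at)} = n!/(s-a)^(n+1), L{t^3·e^(10t)} = 6/(s-10)^4

Final answer: 6/(s-10)^4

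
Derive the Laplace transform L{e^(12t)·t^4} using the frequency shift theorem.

L{e^(at)·t^n} = n!/(s-a)^(n+1), so L{e^(12t)·t^4} = 24/(s-12)^5

Final answer: 24/(s-12)^5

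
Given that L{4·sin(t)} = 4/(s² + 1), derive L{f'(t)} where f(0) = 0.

L{f'(t)} = s·F(s) - f(0) = s·4/(s² + 1) - 0 = 4s/(s² + 1)

Final answer: 4s/(s² + 1)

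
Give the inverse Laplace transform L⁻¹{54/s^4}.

L⁻¹{n!/s^(n+1)} = t^n with n=3. So L⁻¹{6/s^4} = t^3, and L⁻¹{54/s^4} = (54/6)·t^3 = 9·t^3

Final answer: 9·t^3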